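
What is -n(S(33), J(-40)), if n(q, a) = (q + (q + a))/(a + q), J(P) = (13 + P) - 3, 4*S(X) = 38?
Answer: -22/41 ≈ -0.53658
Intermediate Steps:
S(X) = 19/2 (S(X) = (¼)*38 = 19/2)
J(P) = 10 + P
n(q, a) = (a + 2*q)/(a + q) (n(q, a) = (q + (a + q))/(a + q) = (a + 2*q)/(a + q))
-n(S(33), J(-40)) = -((10 - 40) + 2*(19/2))/((10 - 40) + 19/2) = -(-30 + 19)/(-30 + 19/2) = -(-11)/(-41/2) = -(-2)*(-11)/41 = -1*22/41 = -22/41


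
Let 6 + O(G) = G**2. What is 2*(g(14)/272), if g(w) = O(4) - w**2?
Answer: -93/68 ≈ -1.3676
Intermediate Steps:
O(G) = -6 + G**2
g(w) = 10 - w**2 (g(w) = (-6 + 4**2) - w**2 = (-6 + 16) - w**2 = 10 - w**2)
2*(g(14)/272) = 2*((10 - 1*14**2)/272) = 2*((10 - 1*196)*(1/272)) = 2*((10 - 196)*(1/272)) = 2*(-186*1/272) = 2*(-93/136) = -93/68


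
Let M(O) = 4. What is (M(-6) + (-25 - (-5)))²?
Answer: 256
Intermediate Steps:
(M(-6) + (-25 - (-5)))² = (4 + (-25 - (-5)))² = (4 + (-25 - 1*(-5)))² = (4 + (-25 + 5))² = (4 - 20)² = (-16)² = 256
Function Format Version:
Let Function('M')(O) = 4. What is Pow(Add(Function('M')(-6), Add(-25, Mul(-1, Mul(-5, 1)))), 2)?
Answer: 256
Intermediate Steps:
Pow(Add(Function('M')(-6), Add(-25, Mul(-1, Mul(-5, 1)))), 2) = Pow(Add(4, Add(-25, Mul(-1, Mul(-5, 1)))), 2) = Pow(Add(4, Add(-25, Mul(-1, -5))), 2) = Pow(Add(4, Add(-25, 5)), 2) = Pow(Add(4, -20), 2) = Pow(-16, 2) = 256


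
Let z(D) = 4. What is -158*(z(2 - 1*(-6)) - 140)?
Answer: 21488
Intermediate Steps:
-158*(z(2 - 1*(-6)) - 140) = -158*(4 - 140) = -158*(-136) = 21488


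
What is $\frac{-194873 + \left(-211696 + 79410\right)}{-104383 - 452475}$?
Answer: $\frac{327159}{556858} \approx 0.58751$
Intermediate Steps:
$\frac{-194873 + \left(-211696 + 79410\right)}{-104383 - 452475} = \frac{-194873 - 132286}{-556858} = \left(-327159\right) \left(- \frac{1}{556858}\right) = \frac{327159}{556858}$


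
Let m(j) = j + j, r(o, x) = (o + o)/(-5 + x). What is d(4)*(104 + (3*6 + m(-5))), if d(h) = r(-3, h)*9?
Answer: 6048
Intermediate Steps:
r(o, x) = 2*o/(-5 + x) (r(o, x) = (2*o)/(-5 + x) = 2*o/(-5 + x))
d(h) = -54/(-5 + h) (d(h) = (2*(-3)/(-5 + h))*9 = -6/(-5 + h)*9 = -54/(-5 + h))
m(j) = 2*j
d(4)*(104 + (3*6 + m(-5))) = (-54/(-5 + 4))*(104 + (3*6 + 2*(-5))) = (-54/(-1))*(104 + (18 - 10)) = (-54*(-1))*(104 + 8) = 54*112 = 6048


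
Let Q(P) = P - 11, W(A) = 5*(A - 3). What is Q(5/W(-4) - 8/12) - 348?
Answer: -7556/21 ≈ -359.81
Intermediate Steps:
W(A) = -15 + 5*A (W(A) = 5*(-3 + A) = -15 + 5*A)
Q(P) = -11 + P
Q(5/W(-4) - 8/12) - 348 = (-11 + (5/(-15 + 5*(-4)) - 8/12)) - 348 = (-11 + (5/(-15 - 20) - 8*1/12)) - 348 = (-11 + (5/(-35) - 2/3)) - 348 = (-11 + (5*(-1/35) - 2/3)) - 348 = (-11 + (-1/7 - 2/3)) - 348 = (-11 - 17/21) - 348 = -248/21 - 348 = -7556/21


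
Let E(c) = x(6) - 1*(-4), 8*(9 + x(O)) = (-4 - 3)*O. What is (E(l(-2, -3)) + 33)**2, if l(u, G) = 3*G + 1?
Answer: 8281/16 ≈ 517.56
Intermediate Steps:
l(u, G) = 1 + 3*G
x(O) = -9 - 7*O/8 (x(O) = -9 + ((-4 - 3)*O)/8 = -9 + (-7*O)/8 = -9 - 7*O/8)
E(c) = -41/4 (E(c) = (-9 - 7/8*6) - 1*(-4) = (-9 - 21/4) + 4 = -57/4 + 4 = -41/4)
(E(l(-2, -3)) + 33)**2 = (-41/4 + 33)**2 = (91/4)**2 = 8281/16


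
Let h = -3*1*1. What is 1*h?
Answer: -3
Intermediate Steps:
h = -3 (h = -3*1 = -3)
1*h = 1*(-3) = -3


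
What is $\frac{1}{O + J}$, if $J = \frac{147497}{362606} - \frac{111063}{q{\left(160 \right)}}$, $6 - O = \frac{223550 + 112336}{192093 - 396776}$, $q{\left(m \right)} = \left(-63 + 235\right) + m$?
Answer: $- \frac{12320401127068}{4022356345396457} \approx -0.003063$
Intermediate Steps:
$q{\left(m \right)} = 172 + m$
$O = \frac{1563984}{204683}$ ($O = 6 - \frac{223550 + 112336}{192093 - 396776} = 6 - \frac{335886}{-204683} = 6 - 335886 \left(- \frac{1}{204683}\right) = 6 - - \frac{335886}{204683} = 6 + \frac{335886}{204683} = \frac{1563984}{204683} \approx 7.641$)
$J = - \frac{20111570587}{60192596}$ ($J = \frac{147497}{362606} - \frac{111063}{172 + 160} = 147497 \cdot \frac{1}{362606} - \frac{111063}{332} = \frac{147497}{362606} - \frac{111063}{332} = - \frac{20111570587}{60192596} \approx -334.12$)
$\frac{1}{O + J} = \frac{1}{\frac{1563984}{204683} - \frac{20111570587}{60192596}} = \frac{1}{- \frac{4022356345396457}{12320401127068}} = - \frac{12320401127068}{4022356345396457}$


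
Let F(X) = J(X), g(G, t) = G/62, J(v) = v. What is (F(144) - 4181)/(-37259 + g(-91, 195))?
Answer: 250294/2310149 ≈ 0.10835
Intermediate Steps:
g(G, t) = G/62 (g(G, t) = G*(1/62) = G/62)
F(X) = X
(F(144) - 4181)/(-37259 + g(-91, 195)) = (144 - 4181)/(-37259 + (1/62)*(-91)) = -4037/(-37259 - 91/62) = -4037/(-2310149/62) = -4037*(-62/2310149) = 250294/2310149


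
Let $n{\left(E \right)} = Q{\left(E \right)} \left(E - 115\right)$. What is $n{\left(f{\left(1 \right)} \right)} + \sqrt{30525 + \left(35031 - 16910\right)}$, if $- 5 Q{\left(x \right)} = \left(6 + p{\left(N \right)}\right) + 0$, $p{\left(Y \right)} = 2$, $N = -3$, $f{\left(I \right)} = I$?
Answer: $\frac{912}{5} + \sqrt{48646} \approx 402.96$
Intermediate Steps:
$Q{\left(x \right)} = - \frac{8}{5}$ ($Q{\left(x \right)} = - \frac{\left(6 + 2\right) + 0}{5} = - \frac{8 + 0}{5} = \left(- \frac{1}{5}\right) 8 = - \frac{8}{5}$)
$n{\left(E \right)} = 184 - \frac{8 E}{5}$ ($n{\left(E \right)} = - \frac{8 \left(E - 115\right)}{5} = - \frac{8 \left(-115 + E\right)}{5} = 184 - \frac{8 E}{5}$)
$n{\left(f{\left(1 \right)} \right)} + \sqrt{30525 + \left(35031 - 16910\right)} = \left(184 - \frac{8}{5}\right) + \sqrt{30525 + \left(35031 - 16910\right)} = \frac{912}{5} + \sqrt{30525 + 18121} = \frac{912}{5} + \sqrt{48646}$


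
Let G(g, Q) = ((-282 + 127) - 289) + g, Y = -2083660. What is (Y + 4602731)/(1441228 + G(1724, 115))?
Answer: 2519071/1442508 ≈ 1.7463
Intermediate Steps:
G(g, Q) = -444 + g (G(g, Q) = (-155 - 289) + g = -444 + g)
(Y + 4602731)/(1441228 + G(1724, 115)) = (-2083660 + 4602731)/(1441228 + (-444 + 1724)) = 2519071/(1441228 + 1280) = 2519071/1442508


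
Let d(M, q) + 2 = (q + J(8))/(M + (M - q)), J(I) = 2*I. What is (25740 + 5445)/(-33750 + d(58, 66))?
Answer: -12375/13393 ≈ -0.92399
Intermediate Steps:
d(M, q) = -2 + (16 + q)/(-q + 2*M) (d(M, q) = -2 + (q + 2*8)/(M + (M - q)) = -2 + (q + 16)/(-q + 2*M) = -2 + (16 + q)/(-q + 2*M))
(25740 + 5445)/(-33750 + d(58, 66)) = (25740 + 5445)/(-33750 + (16 - 4*58 + 3*66)/(-1*66 + 2*58)) = 31185/(-33750 + (16 - 232 + 198)/(-66 + 116)) = 31185/(-33750 - 18/50) = 31185/(-33750 + (1/50)*(-18)) = 31185/(-33750 - 9/25) = 31185/(-843759/25) = 31185*(-25/843759) = -12375/13393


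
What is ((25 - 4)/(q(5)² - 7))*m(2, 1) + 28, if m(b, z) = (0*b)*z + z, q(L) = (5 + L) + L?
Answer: 6125/218 ≈ 28.096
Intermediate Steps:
q(L) = 5 + 2*L
m(b, z) = z (m(b, z) = 0*z + z = 0 + z = z)
((25 - 4)/(q(5)² - 7))*m(2, 1) + 28 = ((25 - 4)/((5 + 2*5)² - 7))*1 + 28 = (21/((5 + 10)² - 7))*1 + 28 = (21/(15² - 7))*1 + 28 = (21/(225 - 7))*1 + 28 = (21/218)*1 + 28 = 21/218 + 28 = 6125/218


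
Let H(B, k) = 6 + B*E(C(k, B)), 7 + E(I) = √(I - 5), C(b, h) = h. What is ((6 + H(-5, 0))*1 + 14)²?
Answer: 3471 - 610*I*√10 ≈ 3471.0 - 1929.0*I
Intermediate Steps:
E(I) = -7 + √(-5 + I) (E(I) = -7 + √(I - 5) = -7 + √(-5 + I))
H(B, k) = 6 + B*(-7 + √(-5 + B))
((6 + H(-5, 0))*1 + 14)² = ((6 + (6 - 5*(-7 + √(-5 - 5))))*1 + 14)² = ((6 + (6 - 5*(-7 + √(-10))))*1 + 14)² = ((6 + (6 - 5*(-7 + I*√10)))*1 + 14)² = ((6 + (6 + (35 - 5*I*√10)))*1 + 14)² = ((6 + (41 - 5*I*√10))*1 + 14)² = ((47 - 5*I*√10)*1 + 14)² = ((47 - 5*I*√10) + 14)² = (61 - 5*I*√10)²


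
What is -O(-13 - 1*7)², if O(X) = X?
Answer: -400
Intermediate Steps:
-O(-13 - 1*7)² = -(-13 - 1*7)² = -(-13 - 7)² = -1*(-20)² = -1*400 = -400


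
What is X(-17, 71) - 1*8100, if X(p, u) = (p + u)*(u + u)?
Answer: -432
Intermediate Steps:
X(p, u) = 2*u*(p + u) (X(p, u) = (p + u)*(2*u) = 2*u*(p + u))
X(-17, 71) - 1*8100 = 2*71*(-17 + 71) - 1*8100 = 2*71*54 - 8100 = 7668 - 8100 = -432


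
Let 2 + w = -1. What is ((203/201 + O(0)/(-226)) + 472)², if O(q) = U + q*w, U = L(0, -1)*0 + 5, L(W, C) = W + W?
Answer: 461645832543025/2063521476 ≈ 2.2372e+5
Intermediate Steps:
w = -3 (w = -2 - 1 = -3)
L(W, C) = 2*W
U = 5 (U = (2*0)*0 + 5 = 0*0 + 5 = 0 + 5 = 5)
O(q) = 5 - 3*q (O(q) = 5 + q*(-3) = 5 - 3*q)
((203/201 + O(0)/(-226)) + 472)² = ((203/201 + (5 - 3*0)/(-226)) + 472)² = ((203*(1/201) + (5 + 0)*(-1/226)) + 472)² = ((203/201 + 5*(-1/226)) + 472)² = ((203/201 - 5/226) + 472)² = (44873/45426 + 472)² = (21485945/45426)² = 461645832543025/2063521476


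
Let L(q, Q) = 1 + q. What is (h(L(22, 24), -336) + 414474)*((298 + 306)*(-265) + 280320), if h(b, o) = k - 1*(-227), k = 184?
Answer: 49894070100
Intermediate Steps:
h(b, o) = 411 (h(b, o) = 184 - 1*(-227) = 184 + 227 = 411)
(h(L(22, 24), -336) + 414474)*((298 + 306)*(-265) + 280320) = (411 + 414474)*((298 + 306)*(-265) + 280320) = 414885*(604*(-265) + 280320) = 414885*(-160060 + 280320) = 414885*120260 = 49894070100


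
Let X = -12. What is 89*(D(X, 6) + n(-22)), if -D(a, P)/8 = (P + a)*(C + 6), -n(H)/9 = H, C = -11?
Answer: -3738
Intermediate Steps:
n(H) = -9*H
D(a, P) = 40*P + 40*a (D(a, P) = -8*(P + a)*(-11 + 6) = -8*(P + a)*(-5) = -8*(-5*P - 5*a) = 40*P + 40*a)
89*(D(X, 6) + n(-22)) = 89*((40*6 + 40*(-12)) - 9*(-22)) = 89*((240 - 480) + 198) = 89*(-240 + 198) = 89*(-42) = -3738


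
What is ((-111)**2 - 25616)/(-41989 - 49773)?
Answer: 13295/91762 ≈ 0.14489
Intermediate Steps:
((-111)**2 - 25616)/(-41989 - 49773) = (12321 - 25616)/(-91762) = -13295*(-1/91762) = 13295/91762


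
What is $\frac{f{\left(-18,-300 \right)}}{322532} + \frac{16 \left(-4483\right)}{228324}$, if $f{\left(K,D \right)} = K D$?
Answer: $- \frac{1368851606}{4602612273} \approx -0.29741$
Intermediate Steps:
$f{\left(K,D \right)} = D K$
$\frac{f{\left(-18,-300 \right)}}{322532} + \frac{16 \left(-4483\right)}{228324} = \frac{\left(-300\right) \left(-18\right)}{322532} + \frac{16 \left(-4483\right)}{228324} = 5400 \cdot \frac{1}{322532} - \frac{17932}{57081} = \frac{1350}{80633} - \frac{17932}{57081} = - \frac{1368851606}{4602612273}$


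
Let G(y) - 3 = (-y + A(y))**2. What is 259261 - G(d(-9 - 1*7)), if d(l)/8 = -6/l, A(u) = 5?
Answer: 259254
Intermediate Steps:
d(l) = -48/l (d(l) = 8*(-6/l) = -48/l)
G(y) = 3 + (5 - y)**2 (G(y) = 3 + (-y + 5)**2 = 3 + (5 - y)**2)
259261 - G(d(-9 - 1*7)) = 259261 - (3 + (-5 - 48/(-9 - 1*7))**2) = 259261 - (3 + (-5 - 48/(-9 - 7))**2) = 259261 - (3 + (-5 - 48/(-16))**2) = 259261 - (3 + (-5 - 48*(-1/16))**2) = 259261 - (3 + (-5 + 3)**2) = 259261 - (3 + (-2)**2) = 259261 - (3 + 4) = 259261 - 1*7 = 259261 - 7 = 259254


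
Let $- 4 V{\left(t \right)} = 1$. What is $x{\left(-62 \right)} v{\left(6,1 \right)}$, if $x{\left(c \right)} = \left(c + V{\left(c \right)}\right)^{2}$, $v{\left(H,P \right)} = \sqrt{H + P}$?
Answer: $\frac{62001 \sqrt{7}}{16} \approx 10252.0$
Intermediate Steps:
$V{\left(t \right)} = - \frac{1}{4}$ ($V{\left(t \right)} = \left(- \frac{1}{4}\right) 1 = - \frac{1}{4}$)
$x{\left(c \right)} = \left(- \frac{1}{4} + c\right)^{2}$ ($x{\left(c \right)} = \left(c - \frac{1}{4}\right)^{2} = \left(- \frac{1}{4} + c\right)^{2}$)
$x{\left(-62 \right)} v{\left(6,1 \right)} = \frac{\left(-1 + 4 \left(-62\right)\right)^{2}}{16} \sqrt{6 + 1} = \frac{\left(-1 - 248\right)^{2}}{16} \sqrt{7} = \frac{\left(-249\right)^{2}}{16} \sqrt{7} = \frac{1}{16} \cdot 62001 \sqrt{7} = \frac{62001 \sqrt{7}}{16}$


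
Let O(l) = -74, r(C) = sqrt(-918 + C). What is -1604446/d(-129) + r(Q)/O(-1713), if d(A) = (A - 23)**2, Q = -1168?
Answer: -802223/11552 - I*sqrt(2086)/74 ≈ -69.444 - 0.6172*I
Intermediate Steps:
d(A) = (-23 + A)**2
-1604446/d(-129) + r(Q)/O(-1713) = -1604446/(-23 - 129)**2 + sqrt(-918 - 1168)/(-74) = -1604446/((-152)**2) + sqrt(-2086)*(-1/74) = -1604446/23104 + (I*sqrt(2086))*(-1/74) = -1604446*1/23104 - I*sqrt(2086)/74 = -802223/11552 - I*sqrt(2086)/74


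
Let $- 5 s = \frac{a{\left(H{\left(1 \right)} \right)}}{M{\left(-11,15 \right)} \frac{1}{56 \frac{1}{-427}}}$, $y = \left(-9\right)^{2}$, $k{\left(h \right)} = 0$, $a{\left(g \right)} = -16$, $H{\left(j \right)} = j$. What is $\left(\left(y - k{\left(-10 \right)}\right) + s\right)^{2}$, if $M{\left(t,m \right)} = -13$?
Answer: $\frac{103229191849}{15721225} \approx 6566.2$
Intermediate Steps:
$y = 81$
$s = \frac{128}{3965}$ ($s = - \frac{\left(-16\right) \frac{1}{\left(-13\right) \frac{1}{56 \frac{1}{-427}}}}{5} = - \frac{\left(-16\right) \frac{1}{\left(-13\right) \frac{1}{56 \left(- \frac{1}{427}\right)}}}{5} = - \frac{\left(-16\right) \frac{1}{\left(-13\right) \frac{1}{- \frac{8}{61}}}}{5} = - \frac{\left(-16\right) \frac{1}{\left(-13\right) \left(- \frac{61}{8}\right)}}{5} = - \frac{\left(-16\right) \frac{1}{\frac{793}{8}}}{5} = - \frac{\left(-16\right) \frac{8}{793}}{5} = \left(- \frac{1}{5}\right) \left(- \frac{128}{793}\right) = \frac{128}{3965} \approx 0.032282$)
$\left(\left(y - k{\left(-10 \right)}\right) + s\right)^{2} = \left(\left(81 - 0\right) + \frac{128}{3965}\right)^{2} = \left(\left(81 + 0\right) + \frac{128}{3965}\right)^{2} = \left(81 + \frac{128}{3965}\right)^{2} = \left(\frac{321293}{3965}\right)^{2} = \frac{103229191849}{15721225}$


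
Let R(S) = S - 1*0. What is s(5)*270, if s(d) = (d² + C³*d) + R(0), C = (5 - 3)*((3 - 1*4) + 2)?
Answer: 17550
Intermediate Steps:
R(S) = S (R(S) = S + 0 = S)
C = 2 (C = 2*((3 - 4) + 2) = 2*(-1 + 2) = 2*1 = 2)
s(d) = d² + 8*d (s(d) = (d² + 2³*d) + 0 = (d² + 8*d) + 0 = d² + 8*d)
s(5)*270 = (5*(8 + 5))*270 = (5*13)*270 = 65*270 = 17550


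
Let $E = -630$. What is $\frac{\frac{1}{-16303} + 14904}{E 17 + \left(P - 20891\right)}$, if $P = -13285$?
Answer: $- \frac{242979911}{731776458} \approx -0.33204$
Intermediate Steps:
$\frac{\frac{1}{-16303} + 14904}{E 17 + \left(P - 20891\right)} = \frac{\frac{1}{-16303} + 14904}{\left(-630\right) 17 - 34176} = \frac{- \frac{1}{16303} + 14904}{-10710 - 34176} = \frac{242979911}{16303 \left(-44886\right)} = \frac{242979911}{16303} \left(- \frac{1}{44886}\right) = - \frac{242979911}{731776458}$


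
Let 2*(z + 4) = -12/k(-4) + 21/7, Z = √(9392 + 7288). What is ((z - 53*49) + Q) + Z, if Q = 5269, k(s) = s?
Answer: 2671 + 2*√4170 ≈ 2800.2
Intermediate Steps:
Z = 2*√4170 (Z = √16680 = 2*√4170 ≈ 129.15)
z = -1 (z = -4 + (-12/(-4) + 21/7)/2 = -4 + (-12*(-¼) + 21*(⅐))/2 = -4 + (3 + 3)/2 = -4 + (½)*6 = -4 + 3 = -1)
((z - 53*49) + Q) + Z = ((-1 - 53*49) + 5269) + 2*√4170 = ((-1 - 2597) + 5269) + 2*√4170 = (-2598 + 5269) + 2*√4170 = 2671 + 2*√4170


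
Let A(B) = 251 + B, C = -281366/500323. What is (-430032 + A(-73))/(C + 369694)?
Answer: -107532921421/92483064898 ≈ -1.1627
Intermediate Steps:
C = -281366/500323 (C = -281366*1/500323 = -281366/500323 ≈ -0.56237)
(-430032 + A(-73))/(C + 369694) = (-430032 + (251 - 73))/(-281366/500323 + 369694) = (-430032 + 178)/(184966129796/500323) = -429854*500323/184966129796 = -107532921421/92483064898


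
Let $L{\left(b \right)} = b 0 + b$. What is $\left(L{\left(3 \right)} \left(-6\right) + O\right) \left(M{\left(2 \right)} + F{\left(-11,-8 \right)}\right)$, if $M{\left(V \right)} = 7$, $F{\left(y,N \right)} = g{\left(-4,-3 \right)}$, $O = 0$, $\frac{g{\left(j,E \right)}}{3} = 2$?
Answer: $-234$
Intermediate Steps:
$g{\left(j,E \right)} = 6$ ($g{\left(j,E \right)} = 3 \cdot 2 = 6$)
$F{\left(y,N \right)} = 6$
$L{\left(b \right)} = b$ ($L{\left(b \right)} = 0 + b = b$)
$\left(L{\left(3 \right)} \left(-6\right) + O\right) \left(M{\left(2 \right)} + F{\left(-11,-8 \right)}\right) = \left(3 \left(-6\right) + 0\right) \left(7 + 6\right) = \left(-18 + 0\right) 13 = \left(-18\right) 13 = -234$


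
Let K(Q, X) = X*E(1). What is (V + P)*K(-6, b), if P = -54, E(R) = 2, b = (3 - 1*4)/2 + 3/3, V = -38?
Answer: -92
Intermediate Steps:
b = ½ (b = (3 - 4)*(½) + 3*(⅓) = -1*½ + 1 = -½ + 1 = ½ ≈ 0.50000)
K(Q, X) = 2*X (K(Q, X) = X*2 = 2*X)
(V + P)*K(-6, b) = (-38 - 54)*(2*(½)) = -92*1 = -92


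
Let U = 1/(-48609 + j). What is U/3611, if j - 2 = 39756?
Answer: -1/31960961 ≈ -3.1288e-8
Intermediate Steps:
j = 39758 (j = 2 + 39756 = 39758)
U = -1/8851 (U = 1/(-48609 + 39758) = 1/(-8851) = -1/8851 ≈ -0.00011298)
U/3611 = -1/8851/3611 = -1/8851*1/3611 = -1/31960961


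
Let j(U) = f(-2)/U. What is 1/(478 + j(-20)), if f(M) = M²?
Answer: 5/2389 ≈ 0.0020929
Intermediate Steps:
j(U) = 4/U (j(U) = (-2)²/U = 4/U)
1/(478 + j(-20)) = 1/(478 + 4/(-20)) = 1/(478 + 4*(-1/20)) = 1/(478 - ⅕) = 1/(2389/5) = 5/2389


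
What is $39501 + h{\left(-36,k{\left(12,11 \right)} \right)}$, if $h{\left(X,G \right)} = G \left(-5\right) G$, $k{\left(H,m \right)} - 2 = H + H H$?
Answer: $-85319$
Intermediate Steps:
$k{\left(H,m \right)} = 2 + H + H^{2}$ ($k{\left(H,m \right)} = 2 + \left(H + H H\right) = 2 + \left(H + H^{2}\right) = 2 + H + H^{2}$)
$h{\left(X,G \right)} = - 5 G^{2}$ ($h{\left(X,G \right)} = - 5 G G = - 5 G^{2}$)
$39501 + h{\left(-36,k{\left(12,11 \right)} \right)} = 39501 - 5 \left(2 + 12 + 12^{2}\right)^{2} = 39501 - 5 \left(2 + 12 + 144\right)^{2} = 39501 - 5 \cdot 158^{2} = 39501 - 124820 = -85319$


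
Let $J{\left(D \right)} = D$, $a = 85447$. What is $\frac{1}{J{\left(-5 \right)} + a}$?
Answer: $\frac{1}{85442} \approx 1.1704 \cdot 10^{-5}$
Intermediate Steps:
$\frac{1}{J{\left(-5 \right)} + a} = \frac{1}{-5 + 85447} = \frac{1}{85442}$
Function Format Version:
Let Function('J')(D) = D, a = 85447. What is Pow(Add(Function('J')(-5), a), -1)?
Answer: Rational(1, 85442) ≈ 1.1704e-5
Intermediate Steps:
Pow(Add(Function('J')(-5), a), -1) = Pow(Add(-5, 85447), -1) = Pow(85442, -1) = Rational(1, 85442)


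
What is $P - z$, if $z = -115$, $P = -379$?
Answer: $-264$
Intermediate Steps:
$P - z = -379 - -115 = -379 + 115 = -264$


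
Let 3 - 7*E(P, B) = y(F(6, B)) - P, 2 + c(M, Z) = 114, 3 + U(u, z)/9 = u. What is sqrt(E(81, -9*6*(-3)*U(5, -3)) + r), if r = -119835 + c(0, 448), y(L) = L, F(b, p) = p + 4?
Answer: 3*I*sqrt(654031)/7 ≈ 346.6*I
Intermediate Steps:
U(u, z) = -27 + 9*u
F(b, p) = 4 + p
c(M, Z) = 112 (c(M, Z) = -2 + 114 = 112)
r = -119723 (r = -119835 + 112 = -119723)
E(P, B) = -1/7 - B/7 + P/7 (E(P, B) = 3/7 - ((4 + B) - P)/7 = 3/7 - (4 + B - P)/7 = 3/7 + (-4/7 - B/7 + P/7) = -1/7 - B/7 + P/7)
sqrt(E(81, -9*6*(-3)*U(5, -3)) + r) = sqrt((-1/7 - (-9)*(6*(-3))*(-27 + 9*5)/7 + (1/7)*81) - 119723) = sqrt((-1/7 - (-9)*(-18*(-27 + 45))/7 + 81/7) - 119723) = sqrt((-1/7 - (-9)*(-18*18)/7 + 81/7) - 119723) = sqrt((-1/7 - (-9)*(-324)/7 + 81/7) - 119723) = sqrt((-1/7 - 1/7*2916 + 81/7) - 119723) = sqrt((-1/7 - 2916/7 + 81/7) - 119723) = sqrt(-2836/7 - 119723) = sqrt(-840897/7) = 3*I*sqrt(654031)/7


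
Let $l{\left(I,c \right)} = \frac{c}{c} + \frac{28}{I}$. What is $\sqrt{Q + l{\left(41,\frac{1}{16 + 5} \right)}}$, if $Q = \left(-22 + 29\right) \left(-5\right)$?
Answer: $\frac{i \sqrt{56006}}{41} \approx 5.7721 i$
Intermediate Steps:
$l{\left(I,c \right)} = 1 + \frac{28}{I}$
$Q = -35$ ($Q = 7 \left(-5\right) = -35$)
$\sqrt{Q + l{\left(41,\frac{1}{16 + 5} \right)}} = \sqrt{-35 + \frac{28 + 41}{41}} = \sqrt{-35 + \frac{1}{41} \cdot 69} = \sqrt{-35 + \frac{69}{41}} = \sqrt{- \frac{1366}{41}} = \frac{i \sqrt{56006}}{41}$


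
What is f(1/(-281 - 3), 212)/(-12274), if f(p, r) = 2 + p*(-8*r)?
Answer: -283/435727 ≈ -0.00064949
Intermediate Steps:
f(p, r) = 2 - 8*p*r
f(1/(-281 - 3), 212)/(-12274) = (2 - 8*212/(-281 - 3))/(-12274) = (2 - 8*212/(-284))*(-1/12274) = (2 - 8*(-1/284)*212)*(-1/12274) = (2 + 424/71)*(-1/12274) = (566/71)*(-1/12274) = -283/435727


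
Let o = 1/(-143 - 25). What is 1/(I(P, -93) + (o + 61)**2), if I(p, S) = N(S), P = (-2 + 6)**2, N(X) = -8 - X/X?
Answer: 28224/104746993 ≈ 0.00026945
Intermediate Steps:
N(X) = -9 (N(X) = -8 - 1*1 = -8 - 1 = -9)
P = 16 (P = 4**2 = 16)
o = -1/168 (o = 1/(-168) = -1/168 ≈ -0.0059524)
I(p, S) = -9
1/(I(P, -93) + (o + 61)**2) = 1/(-9 + (-1/168 + 61)**2) = 1/(-9 + (10247/168)**2) = 1/(-9 + 105001009/28224) = 1/(104746993/28224) = 28224/104746993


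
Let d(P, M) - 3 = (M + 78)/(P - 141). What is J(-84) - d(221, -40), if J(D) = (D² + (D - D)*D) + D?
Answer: 278741/40 ≈ 6968.5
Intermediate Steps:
d(P, M) = 3 + (78 + M)/(-141 + P) (d(P, M) = 3 + (M + 78)/(P - 141) = 3 + (78 + M)/(-141 + P))
J(D) = D + D² (J(D) = (D² + 0*D) + D = (D² + 0) + D = D² + D = D + D²)
J(-84) - d(221, -40) = -84*(1 - 84) - (-345 - 40 + 3*221)/(-141 + 221) = -84*(-83) - (-345 - 40 + 663)/80 = 6972 - 278/80 = 6972 - 1*139/40 = 6972 - 139/40 = 278741/40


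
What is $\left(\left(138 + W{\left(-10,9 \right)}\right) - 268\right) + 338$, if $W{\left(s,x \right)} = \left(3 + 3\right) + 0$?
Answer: $214$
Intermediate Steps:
$W{\left(s,x \right)} = 6$ ($W{\left(s,x \right)} = 6 + 0 = 6$)
$\left(\left(138 + W{\left(-10,9 \right)}\right) - 268\right) + 338 = \left(\left(138 + 6\right) - 268\right) + 338 = \left(144 - 268\right) + 338 = -124 + 338 = 214$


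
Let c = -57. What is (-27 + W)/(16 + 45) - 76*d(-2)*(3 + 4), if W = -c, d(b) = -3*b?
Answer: -194682/61 ≈ -3191.5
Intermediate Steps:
W = 57 (W = -1*(-57) = 57)
(-27 + W)/(16 + 45) - 76*d(-2)*(3 + 4) = (-27 + 57)/(16 + 45) - 76*(-3*(-2))*(3 + 4) = 30/61 - 456*7 = 30*(1/61) - 76*42 = 30/61 - 3192 = -194682/61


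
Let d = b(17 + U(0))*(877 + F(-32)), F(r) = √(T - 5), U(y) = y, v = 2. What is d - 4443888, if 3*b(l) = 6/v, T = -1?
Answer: -4443011 + I*√6 ≈ -4.443e+6 + 2.4495*I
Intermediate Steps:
F(r) = I*√6 (F(r) = √(-1 - 5) = √(-6) = I*√6)
b(l) = 1 (b(l) = (6/2)/3 = (6*(½))/3 = (⅓)*3 = 1)
d = 877 + I*√6 (d = 1*(877 + I*√6) = 877 + I*√6 ≈ 877.0 + 2.4495*I)
d - 4443888 = (877 + I*√6) - 4443888 = -4443011 + I*√6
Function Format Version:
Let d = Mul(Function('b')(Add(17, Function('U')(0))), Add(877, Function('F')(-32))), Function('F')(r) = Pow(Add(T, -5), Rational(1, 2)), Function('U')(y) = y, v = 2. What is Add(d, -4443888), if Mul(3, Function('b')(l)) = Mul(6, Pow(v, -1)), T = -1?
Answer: Add(-4443011, Mul(I, Pow(6, Rational(1, 2)))) ≈ Add(-4.4430e+6, Mul(2.4495, I))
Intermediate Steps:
Function('F')(r) = Mul(I, Pow(6, Rational(1, 2))) (Function('F')(r) = Pow(Add(-1, -5), Rational(1, 2)) = Pow(-6, Rational(1, 2)) = Mul(I, Pow(6, Rational(1, 2))))
Function('b')(l) = 1 (Function('b')(l) = Mul(Rational(1, 3), Mul(6, Pow(2, -1))) = Mul(Rational(1, 3), Mul(6, Rational(1, 2))) = Mul(Rational(1, 3), 3) = 1)
d = Add(877, Mul(I, Pow(6, Rational(1, 2)))) (d = Mul(1, Add(877, Mul(I, Pow(6, Rational(1, 2))))) = Add(877, Mul(I, Pow(6, Rational(1, 2)))) ≈ Add(877.00, Mul(2.4495, I)))
Add(d, -4443888) = Add(Add(877, Mul(I, Pow(6, Rational(1, 2)))), -4443888) = Add(-4443011, Mul(I, Pow(6, Rational(1, 2))))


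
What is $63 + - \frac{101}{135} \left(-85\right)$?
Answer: $\frac{3418}{27} \approx 126.59$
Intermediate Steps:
$63 + - \frac{101}{135} \left(-85\right) = 63 + \left(-101\right) \frac{1}{135} \left(-85\right) = 63 - - \frac{1717}{27} = 63 + \frac{1717}{27} = \frac{3418}{27}$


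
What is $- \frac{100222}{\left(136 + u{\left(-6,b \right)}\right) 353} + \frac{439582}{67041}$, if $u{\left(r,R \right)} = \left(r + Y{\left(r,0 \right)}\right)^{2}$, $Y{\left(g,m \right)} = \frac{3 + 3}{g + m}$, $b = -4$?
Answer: $\frac{1691378416}{336777885} \approx 5.0222$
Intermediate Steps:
$Y{\left(g,m \right)} = \frac{6}{g + m}$
$u{\left(r,R \right)} = \left(r + \frac{6}{r}\right)^{2}$ ($u{\left(r,R \right)} = \left(r + \frac{6}{r + 0}\right)^{2} = \left(r + \frac{6}{r}\right)^{2}$)
$- \frac{100222}{\left(136 + u{\left(-6,b \right)}\right) 353} + \frac{439582}{67041} = - \frac{100222}{\left(136 + \frac{\left(6 + \left(-6\right)^{2}\right)^{2}}{36}\right) 353} + \frac{439582}{67041} = - \frac{100222}{\left(136 + \frac{\left(6 + 36\right)^{2}}{36}\right) 353} + 439582 \cdot \frac{1}{67041} = - \frac{100222}{\left(136 + \frac{42^{2}}{36}\right) 353} + \frac{33814}{5157} = - \frac{100222}{\left(136 + \frac{1}{36} \cdot 1764\right) 353} + \frac{33814}{5157} = - \frac{100222}{\left(136 + 49\right) 353} + \frac{33814}{5157} = - \frac{100222}{185 \cdot 353} + \frac{33814}{5157} = - \frac{100222}{65305} + \frac{33814}{5157} = \frac{1691378416}{336777885}$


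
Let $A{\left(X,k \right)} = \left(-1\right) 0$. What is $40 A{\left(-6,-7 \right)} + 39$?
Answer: $39$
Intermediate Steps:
$A{\left(X,k \right)} = 0$
$40 A{\left(-6,-7 \right)} + 39 = 40 \cdot 0 + 39 = 0 + 39 = 39$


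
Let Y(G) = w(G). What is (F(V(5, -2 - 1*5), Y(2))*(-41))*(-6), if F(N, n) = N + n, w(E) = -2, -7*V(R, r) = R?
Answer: -4674/7 ≈ -667.71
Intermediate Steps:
V(R, r) = -R/7
Y(G) = -2
(F(V(5, -2 - 1*5), Y(2))*(-41))*(-6) = ((-1/7*5 - 2)*(-41))*(-6) = ((-5/7 - 2)*(-41))*(-6) = -19/7*(-41)*(-6) = (779/7)*(-6) = -4674/7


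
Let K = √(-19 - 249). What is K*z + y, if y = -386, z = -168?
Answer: -386 - 336*I*√67 ≈ -386.0 - 2750.3*I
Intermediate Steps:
K = 2*I*√67 (K = √(-268) = 2*I*√67 ≈ 16.371*I)
K*z + y = (2*I*√67)*(-168) - 386 = -336*I*√67 - 386 = -386 - 336*I*√67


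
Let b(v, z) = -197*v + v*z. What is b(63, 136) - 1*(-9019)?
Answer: 5176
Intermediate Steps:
b(63, 136) - 1*(-9019) = 63*(-197 + 136) - 1*(-9019) = 63*(-61) + 9019 = -3843 + 9019 = 5176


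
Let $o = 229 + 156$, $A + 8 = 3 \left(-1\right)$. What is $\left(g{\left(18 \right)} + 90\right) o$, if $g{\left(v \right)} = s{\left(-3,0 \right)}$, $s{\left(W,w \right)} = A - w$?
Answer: $30415$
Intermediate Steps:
$A = -11$ ($A = -8 + 3 \left(-1\right) = -8 - 3 = -11$)
$s{\left(W,w \right)} = -11 - w$
$o = 385$
$g{\left(v \right)} = -11$ ($g{\left(v \right)} = -11 - 0 = -11 + 0 = -11$)
$\left(g{\left(18 \right)} + 90\right) o = \left(-11 + 90\right) 385 = 79 \cdot 385 = 30415$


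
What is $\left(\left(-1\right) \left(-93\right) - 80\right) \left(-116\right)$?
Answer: $-1508$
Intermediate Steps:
$\left(\left(-1\right) \left(-93\right) - 80\right) \left(-116\right) = \left(93 - 80\right) \left(-116\right) = 13 \left(-116\right) = -1508$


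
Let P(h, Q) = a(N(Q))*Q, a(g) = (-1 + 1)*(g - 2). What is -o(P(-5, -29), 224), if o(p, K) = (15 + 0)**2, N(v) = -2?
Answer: -225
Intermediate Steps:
a(g) = 0 (a(g) = 0*(-2 + g) = 0)
P(h, Q) = 0 (P(h, Q) = 0*Q = 0)
o(p, K) = 225 (o(p, K) = 15**2 = 225)
-o(P(-5, -29), 224) = -1*225 = -225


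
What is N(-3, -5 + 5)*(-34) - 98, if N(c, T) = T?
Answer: -98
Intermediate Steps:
N(-3, -5 + 5)*(-34) - 98 = (-5 + 5)*(-34) - 98 = 0*(-34) - 98 = 0 - 98 = -98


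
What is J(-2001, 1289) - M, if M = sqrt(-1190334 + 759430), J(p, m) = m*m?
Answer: 1661521 - 2*I*sqrt(107726) ≈ 1.6615e+6 - 656.43*I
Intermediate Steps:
J(p, m) = m**2
M = 2*I*sqrt(107726) (M = sqrt(-430904) = 2*I*sqrt(107726) ≈ 656.43*I)
J(-2001, 1289) - M = 1289**2 - 2*I*sqrt(107726) = 1661521 - 2*I*sqrt(107726)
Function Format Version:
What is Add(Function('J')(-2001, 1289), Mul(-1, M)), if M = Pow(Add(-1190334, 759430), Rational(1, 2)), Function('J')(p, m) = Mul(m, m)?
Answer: Add(1661521, Mul(-2, I, Pow(107726, Rational(1, 2)))) ≈ Add(1.6615e+6, Mul(-656.43, I))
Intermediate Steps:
Function('J')(p, m) = Pow(m, 2)
M = Mul(2, I, Pow(107726, Rational(1, 2))) (M = Pow(-430904, Rational(1, 2)) = Mul(2, I, Pow(107726, Rational(1, 2))) ≈ Mul(656.43, I))
Add(Function('J')(-2001, 1289), Mul(-1, M)) = Add(Pow(1289, 2), Mul(-1, Mul(2, I, Pow(107726, Rational(1, 2))))) = Add(1661521, Mul(-2, I, Pow(107726, Rational(1, 2))))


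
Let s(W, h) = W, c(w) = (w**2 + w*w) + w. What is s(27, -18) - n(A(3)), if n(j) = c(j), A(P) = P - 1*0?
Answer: 6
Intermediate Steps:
A(P) = P (A(P) = P + 0 = P)
c(w) = w + 2*w**2 (c(w) = (w**2 + w**2) + w = 2*w**2 + w = w + 2*w**2)
n(j) = j*(1 + 2*j)
s(27, -18) - n(A(3)) = 27 - 3*(1 + 2*3) = 27 - 3*(1 + 6) = 27 - 3*7 = 27 - 1*21 = 27 - 21 = 6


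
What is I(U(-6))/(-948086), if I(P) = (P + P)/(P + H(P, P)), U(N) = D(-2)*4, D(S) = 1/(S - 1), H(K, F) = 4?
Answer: 1/948086 ≈ 1.0548e-6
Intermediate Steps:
D(S) = 1/(-1 + S)
U(N) = -4/3 (U(N) = 4/(-1 - 2) = 4/(-3) = -1/3*4 = -4/3)
I(P) = 2*P/(4 + P) (I(P) = (P + P)/(P + 4) = (2*P)/(4 + P) = 2*P/(4 + P))
I(U(-6))/(-948086) = (2*(-4/3)/(4 - 4/3))/(-948086) = (2*(-4/3)/(8/3))*(-1/948086) = (2*(-4/3)*(3/8))*(-1/948086) = -1*(-1/948086) = 1/948086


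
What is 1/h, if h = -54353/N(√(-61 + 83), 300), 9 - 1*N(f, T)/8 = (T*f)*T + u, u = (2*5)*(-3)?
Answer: -24/4181 + 720000*√22/54353 ≈ 62.127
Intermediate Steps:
u = -30 (u = 10*(-3) = -30)
N(f, T) = 312 - 8*f*T² (N(f, T) = 72 - 8*((T*f)*T - 30) = 72 - 8*(f*T² - 30) = 72 - 8*(-30 + f*T²) = 72 + (240 - 8*f*T²) = 312 - 8*f*T²)
h = -54353/(312 - 720000*√22) (h = -54353/(312 - 8*√(-61 + 83)*300²) = -54353/(312 - 8*√22*90000) = -54353/(312 - 720000*√22) ≈ 0.016096)
1/h = 1/(706589/475199995944 + 67941250*√22/19799999831)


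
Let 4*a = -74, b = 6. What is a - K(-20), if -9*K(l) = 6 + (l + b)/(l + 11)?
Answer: -2861/162 ≈ -17.660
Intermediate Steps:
K(l) = -2/3 - (6 + l)/(9*(11 + l)) (K(l) = -(6 + (l + 6)/(l + 11))/9 = -(6 + (6 + l)/(11 + l))/9 = -2/3 - (6 + l)/(9*(11 + l)))
a = -37/2 (a = (1/4)*(-74) = -37/2 ≈ -18.500)
a - K(-20) = -37/2 - (-72 - 7*(-20))/(9*(11 - 20)) = -37/2 - (-72 + 140)/(9*(-9)) = -37/2 - (-1)*68/(9*9) = -37/2 - 1*(-68/81) = -37/2 + 68/81 = -2861/162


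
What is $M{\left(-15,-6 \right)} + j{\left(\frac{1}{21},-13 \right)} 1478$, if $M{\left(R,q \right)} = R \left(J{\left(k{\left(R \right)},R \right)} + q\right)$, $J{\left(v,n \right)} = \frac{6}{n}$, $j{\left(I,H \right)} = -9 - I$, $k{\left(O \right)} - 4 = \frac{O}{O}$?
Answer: $- \frac{278804}{21} \approx -13276.0$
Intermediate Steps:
$k{\left(O \right)} = 5$ ($k{\left(O \right)} = 4 + \frac{O}{O} = 4 + 1 = 5$)
$M{\left(R,q \right)} = R \left(q + \frac{6}{R}\right)$ ($M{\left(R,q \right)} = R \left(\frac{6}{R} + q\right) = R \left(q + \frac{6}{R}\right)$)
$M{\left(-15,-6 \right)} + j{\left(\frac{1}{21},-13 \right)} 1478 = \left(6 - -90\right) + \left(-9 - \frac{1}{21}\right) 1478 = \left(6 + 90\right) + \left(-9 - \frac{1}{21}\right) 1478 = 96 + \left(-9 - \frac{1}{21}\right) 1478 = 96 - \frac{280820}{21} = - \frac{278804}{21}$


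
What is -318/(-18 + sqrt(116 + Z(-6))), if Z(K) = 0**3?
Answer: 1431/52 + 159*sqrt(29)/52 ≈ 43.985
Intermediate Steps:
Z(K) = 0
-318/(-18 + sqrt(116 + Z(-6))) = -318/(-18 + sqrt(116 + 0)) = -318/(-18 + sqrt(116)) = -318/(-18 + 2*sqrt(29))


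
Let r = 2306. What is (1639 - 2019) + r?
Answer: 1926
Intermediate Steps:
(1639 - 2019) + r = (1639 - 2019) + 2306 = -380 + 2306 = 1926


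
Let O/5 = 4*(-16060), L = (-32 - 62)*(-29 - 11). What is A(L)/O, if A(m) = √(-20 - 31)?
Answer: -I*√51/321200 ≈ -2.2234e-5*I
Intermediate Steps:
L = 3760 (L = -94*(-40) = 3760)
A(m) = I*√51 (A(m) = √(-51) = I*√51)
O = -321200 (O = 5*(4*(-16060)) = 5*(-64240) = -321200)
A(L)/O = (I*√51)/(-321200) = (I*√51)*(-1/321200) = -I*√51/321200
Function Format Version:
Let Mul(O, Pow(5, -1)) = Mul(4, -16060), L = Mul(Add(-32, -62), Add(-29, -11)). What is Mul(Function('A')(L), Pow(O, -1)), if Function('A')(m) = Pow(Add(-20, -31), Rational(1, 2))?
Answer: Mul(Rational(-1, 321200), I, Pow(51, Rational(1, 2))) ≈ Mul(-2.2234e-5, I)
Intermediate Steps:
L = 3760 (L = Mul(-94, -40) = 3760)
Function('A')(m) = Mul(I, Pow(51, Rational(1, 2))) (Function('A')(m) = Pow(-51, Rational(1, 2)) = Mul(I, Pow(51, Rational(1, 2))))
O = -321200 (O = Mul(5, Mul(4, -16060)) = Mul(5, -64240) = -321200)
Mul(Function('A')(L), Pow(O, -1)) = Mul(Mul(I, Pow(51, Rational(1, 2))), Pow(-321200, -1)) = Mul(Mul(I, Pow(51, Rational(1, 2))), Rational(-1, 321200)) = Mul(Rational(-1, 321200), I, Pow(51, Rational(1, 2)))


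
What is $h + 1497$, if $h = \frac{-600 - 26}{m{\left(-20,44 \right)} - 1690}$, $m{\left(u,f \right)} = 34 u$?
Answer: $\frac{1774258}{1185} \approx 1497.3$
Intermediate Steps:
$h = \frac{313}{1185}$ ($h = \frac{-600 - 26}{34 \left(-20\right) - 1690} = - \frac{626}{-680 - 1690} = - \frac{626}{-2370} = \left(-626\right) \left(- \frac{1}{2370}\right) = \frac{313}{1185} \approx 0.26413$)
$h + 1497 = \frac{313}{1185} + 1497 = \frac{1774258}{1185}$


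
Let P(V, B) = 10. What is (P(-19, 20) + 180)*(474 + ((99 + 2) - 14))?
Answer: 106590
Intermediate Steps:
(P(-19, 20) + 180)*(474 + ((99 + 2) - 14)) = (10 + 180)*(474 + ((99 + 2) - 14)) = 190*(474 + (101 - 14)) = 190*(474 + 87) = 190*561 = 106590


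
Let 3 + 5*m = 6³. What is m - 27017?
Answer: -134872/5 ≈ -26974.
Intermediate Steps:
m = 213/5 (m = -⅗ + (⅕)*6³ = -⅗ + (⅕)*216 = -⅗ + 216/5 = 213/5 ≈ 42.600)
m - 27017 = 213/5 - 27017 = -134872/5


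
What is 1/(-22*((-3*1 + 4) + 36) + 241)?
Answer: -1/573 ≈ -0.0017452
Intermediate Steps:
1/(-22*((-3*1 + 4) + 36) + 241) = 1/(-22*((-3 + 4) + 36) + 241) = 1/(-22*(1 + 36) + 241) = 1/(-22*37 + 241) = 1/(-814 + 241) = 1/(-573) = -1/573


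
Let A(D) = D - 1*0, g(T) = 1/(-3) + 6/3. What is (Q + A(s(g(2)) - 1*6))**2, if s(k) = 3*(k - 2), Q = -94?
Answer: 10201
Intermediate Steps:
g(T) = 5/3 (g(T) = 1*(-1/3) + 6*(1/3) = -1/3 + 2 = 5/3)
s(k) = -6 + 3*k (s(k) = 3*(-2 + k) = -6 + 3*k)
A(D) = D (A(D) = D + 0 = D)
(Q + A(s(g(2)) - 1*6))**2 = (-94 + ((-6 + 3*(5/3)) - 1*6))**2 = (-94 + ((-6 + 5) - 6))**2 = (-94 + (-1 - 6))**2 = (-94 - 7)**2 = (-101)**2 = 10201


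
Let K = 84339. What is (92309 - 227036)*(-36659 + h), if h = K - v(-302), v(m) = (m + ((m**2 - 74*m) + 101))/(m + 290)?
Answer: -30785613499/4 ≈ -7.6964e+9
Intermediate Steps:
v(m) = (101 + m**2 - 73*m)/(290 + m) (v(m) = (m + (101 + m**2 - 74*m))/(290 + m) = (101 + m**2 - 73*m)/(290 + m))
h = 1125419/12 (h = 84339 - (101 + (-302)**2 - 73*(-302))/(290 - 302) = 84339 - (101 + 91204 + 22046)/(-12) = 84339 - (-1)*113351/12 = 84339 - 1*(-113351/12) = 84339 + 113351/12 = 1125419/12 ≈ 93785.)
(92309 - 227036)*(-36659 + h) = (92309 - 227036)*(-36659 + 1125419/12) = -134727*685511/12 = -30785613499/4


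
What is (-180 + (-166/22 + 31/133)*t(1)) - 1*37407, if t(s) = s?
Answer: -55000479/1463 ≈ -37594.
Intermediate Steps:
(-180 + (-166/22 + 31/133)*t(1)) - 1*37407 = (-180 + (-166/22 + 31/133)*1) - 1*37407 = (-180 + (-166*1/22 + 31*(1/133))*1) - 37407 = (-180 + (-83/11 + 31/133)*1) - 37407 = (-180 - 10698/1463*1) - 37407 = (-180 - 10698/1463) - 37407 = -274038/1463 - 37407 = -55000479/1463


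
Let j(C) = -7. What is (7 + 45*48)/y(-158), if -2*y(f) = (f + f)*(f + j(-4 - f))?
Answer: -197/2370 ≈ -0.083122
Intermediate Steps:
y(f) = -f*(-7 + f) (y(f) = -(f + f)*(f - 7)/2 = -2*f*(-7 + f)/2 = -f*(-7 + f))
(7 + 45*48)/y(-158) = (7 + 45*48)/((-158*(7 - 1*(-158)))) = (7 + 2160)/((-158*(7 + 158))) = 2167/((-158*165)) = 2167/(-26070) = 2167*(-1/26070) = -197/2370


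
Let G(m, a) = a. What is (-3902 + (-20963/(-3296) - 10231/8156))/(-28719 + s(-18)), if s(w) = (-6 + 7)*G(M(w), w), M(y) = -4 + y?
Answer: 8729749825/64376090976 ≈ 0.13561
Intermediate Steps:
s(w) = w (s(w) = (-6 + 7)*w = 1*w = w)
(-3902 + (-20963/(-3296) - 10231/8156))/(-28719 + s(-18)) = (-3902 + (-20963/(-3296) - 10231/8156))/(-28719 - 18) = (-3902 + (-20963*(-1/3296) - 10231*1/8156))/(-28737) = (-3902 + (20963/3296 - 10231/8156))*(-1/28737) = (-3902 + 34313213/6720544)*(-1/28737) = -26189249475/6720544*(-1/28737) = 8729749825/64376090976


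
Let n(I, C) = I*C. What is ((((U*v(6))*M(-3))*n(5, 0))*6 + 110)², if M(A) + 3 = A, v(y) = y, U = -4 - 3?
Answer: 12100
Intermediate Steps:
U = -7
M(A) = -3 + A
n(I, C) = C*I
((((U*v(6))*M(-3))*n(5, 0))*6 + 110)² = ((((-7*6)*(-3 - 3))*(0*5))*6 + 110)² = ((-42*(-6)*0)*6 + 110)² = ((252*0)*6 + 110)² = (0*6 + 110)² = (0 + 110)² = 110² = 12100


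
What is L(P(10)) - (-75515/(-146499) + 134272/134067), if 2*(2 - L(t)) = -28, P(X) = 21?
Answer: 94818706565/6546893811 ≈ 14.483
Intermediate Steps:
L(t) = 16 (L(t) = 2 - ½*(-28) = 2 + 14 = 16)
L(P(10)) - (-75515/(-146499) + 134272/134067) = 16 - (-75515/(-146499) + 134272/134067) = 16 - (-75515*(-1/146499) + 134272*(1/134067)) = 16 - (75515/146499 + 134272/134067) = 16 - 1*9931594411/6546893811 = 16 - 9931594411/6546893811 = 94818706565/6546893811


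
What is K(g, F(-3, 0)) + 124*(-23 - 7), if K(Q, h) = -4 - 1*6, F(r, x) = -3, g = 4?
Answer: -3730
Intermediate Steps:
K(Q, h) = -10 (K(Q, h) = -4 - 6 = -10)
K(g, F(-3, 0)) + 124*(-23 - 7) = -10 + 124*(-23 - 7) = -10 + 124*(-30) = -10 - 3720 = -3730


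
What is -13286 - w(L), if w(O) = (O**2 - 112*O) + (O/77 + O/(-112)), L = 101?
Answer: -15000105/1232 ≈ -12175.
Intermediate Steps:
w(O) = O**2 - 137979*O/1232 (w(O) = (O**2 - 112*O) + (O*(1/77) + O*(-1/112)) = (O**2 - 112*O) + (O/77 - O/112) = (O**2 - 112*O) + 5*O/1232 = O**2 - 137979*O/1232)
-13286 - w(L) = -13286 - 101*(-137979 + 1232*101)/1232 = -13286 - 101*(-137979 + 124432)/1232 = -13286 - 101*(-13547)/1232 = -13286 - 1*(-1368247/1232) = -13286 + 1368247/1232 = -15000105/1232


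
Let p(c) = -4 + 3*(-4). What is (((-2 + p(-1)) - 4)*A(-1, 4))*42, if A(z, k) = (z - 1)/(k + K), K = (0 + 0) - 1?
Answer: 616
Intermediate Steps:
K = -1 (K = 0 - 1 = -1)
p(c) = -16 (p(c) = -4 - 12 = -16)
A(z, k) = (-1 + z)/(-1 + k) (A(z, k) = (z - 1)/(k - 1) = (-1 + z)/(-1 + k))
(((-2 + p(-1)) - 4)*A(-1, 4))*42 = (((-2 - 16) - 4)*((-1 - 1)/(-1 + 4)))*42 = ((-18 - 4)*(-2/3))*42 = -22*(-2)/3*42 = -22*(-2/3)*42 = (44/3)*42 = 616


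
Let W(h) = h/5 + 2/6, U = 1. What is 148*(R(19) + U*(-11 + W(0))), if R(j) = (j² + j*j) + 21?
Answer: 325156/3 ≈ 1.0839e+5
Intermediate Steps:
W(h) = ⅓ + h/5 (W(h) = h*(⅕) + 2*(⅙) = h/5 + ⅓ = ⅓ + h/5)
R(j) = 21 + 2*j² (R(j) = (j² + j²) + 21 = 2*j² + 21 = 21 + 2*j²)
148*(R(19) + U*(-11 + W(0))) = 148*((21 + 2*19²) + 1*(-11 + (⅓ + (⅕)*0))) = 148*((21 + 2*361) + 1*(-11 + (⅓ + 0))) = 148*((21 + 722) + 1*(-11 + ⅓)) = 148*(743 + 1*(-32/3)) = 148*(743 - 32/3) = 148*(2197/3) = 325156/3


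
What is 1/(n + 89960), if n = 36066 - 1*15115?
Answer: 1/110911 ≈ 9.0162e-6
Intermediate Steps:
n = 20951 (n = 36066 - 15115 = 20951)
1/(n + 89960) = 1/(20951 + 89960) = 1/110911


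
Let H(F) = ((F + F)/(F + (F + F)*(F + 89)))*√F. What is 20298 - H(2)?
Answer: 20298 - 2*√2/183 ≈ 20298.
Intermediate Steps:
H(F) = 2*F^(3/2)/(F + 2*F*(89 + F)) (H(F) = ((2*F)/(F + (2*F)*(89 + F)))*√F = ((2*F)/(F + 2*F*(89 + F)))*√F = (2*F/(F + 2*F*(89 + F)))*√F = 2*F^(3/2)/(F + 2*F*(89 + F)))
20298 - H(2) = 20298 - 2*√2/(179 + 2*2) = 20298 - 2*√2/(179 + 4) = 20298 - 2*√2/183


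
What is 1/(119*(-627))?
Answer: -1/74613 ≈ -1.3402e-5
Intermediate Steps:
1/(119*(-627)) = 1/(-74613) = -1/74613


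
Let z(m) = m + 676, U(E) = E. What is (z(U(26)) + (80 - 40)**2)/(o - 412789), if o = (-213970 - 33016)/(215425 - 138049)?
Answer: -89059776/15970104325 ≈ -0.0055767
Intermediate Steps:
o = -123493/38688 (o = -246986/77376 = -246986*1/77376 = -123493/38688 ≈ -3.1920)
z(m) = 676 + m
(z(U(26)) + (80 - 40)**2)/(o - 412789) = ((676 + 26) + (80 - 40)**2)/(-123493/38688 - 412789) = (702 + 40**2)/(-15970104325/38688) = (702 + 1600)*(-38688/15970104325) = 2302*(-38688/15970104325) = -89059776/15970104325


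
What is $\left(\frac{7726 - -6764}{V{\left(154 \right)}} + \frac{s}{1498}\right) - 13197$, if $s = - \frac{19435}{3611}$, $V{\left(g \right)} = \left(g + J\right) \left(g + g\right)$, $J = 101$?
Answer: $- \frac{290196613576}{21989891} \approx -13197.0$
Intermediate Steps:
$V{\left(g \right)} = 2 g \left(101 + g\right)$ ($V{\left(g \right)} = \left(g + 101\right) \left(g + g\right) = \left(101 + g\right) 2 g = 2 g \left(101 + g\right)$)
$s = - \frac{845}{157}$ ($s = \left(-19435\right) \frac{1}{3611} = - \frac{845}{157} \approx -5.3822$)
$\left(\frac{7726 - -6764}{V{\left(154 \right)}} + \frac{s}{1498}\right) - 13197 = \left(\frac{7726 - -6764}{2 \cdot 154 \left(101 + 154\right)} - \frac{845}{157 \cdot 1498}\right) - 13197 = \left(\frac{7726 + 6764}{2 \cdot 154 \cdot 255} - \frac{845}{235186}\right) - 13197 = \left(\frac{14490}{78540} - \frac{845}{235186}\right) - 13197 = \left(14490 \cdot \frac{1}{78540} - \frac{845}{235186}\right) - 13197 = \left(\frac{69}{374} - \frac{845}{235186}\right) - 13197 = \frac{3977951}{21989891} - 13197 = - \frac{290196613576}{21989891}$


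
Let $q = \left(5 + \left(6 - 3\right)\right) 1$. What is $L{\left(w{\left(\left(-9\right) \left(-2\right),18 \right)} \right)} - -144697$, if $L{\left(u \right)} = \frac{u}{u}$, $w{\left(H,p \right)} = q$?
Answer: $144698$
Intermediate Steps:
$q = 8$ ($q = \left(5 + 3\right) 1 = 8 \cdot 1 = 8$)
$w{\left(H,p \right)} = 8$
$L{\left(u \right)} = 1$
$L{\left(w{\left(\left(-9\right) \left(-2\right),18 \right)} \right)} - -144697 = 1 - -144697 = 1 + 144697 = 144698$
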